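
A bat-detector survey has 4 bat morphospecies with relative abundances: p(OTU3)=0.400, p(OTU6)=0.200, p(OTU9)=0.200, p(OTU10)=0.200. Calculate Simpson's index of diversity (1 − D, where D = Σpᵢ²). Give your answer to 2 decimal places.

D = 0.4² + 0.2² + 0.2² + 0.2² = 0.1600 + 0.0400 + 0.0400 + 0.0400 = 0.2800 (working shown to 4 dp, full precision carried).
So 1 − D = 0.7200, i.e. 0.72 to 2 decimal places.

0.72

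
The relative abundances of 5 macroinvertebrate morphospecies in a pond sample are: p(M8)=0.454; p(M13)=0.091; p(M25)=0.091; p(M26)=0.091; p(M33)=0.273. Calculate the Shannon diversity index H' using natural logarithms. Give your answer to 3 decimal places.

Each pᵢ ln pᵢ term (working shown to 5 dp, full precision carried): 0.454×(-0.78966)=-0.35850, 0.091×(-2.39690)=-0.21812, 0.091×(-2.39690)=-0.21812, 0.091×(-2.39690)=-0.21812, 0.273×(-1.29828)=-0.35443.
Sum = -1.36729, so H' = 1.367.

1.367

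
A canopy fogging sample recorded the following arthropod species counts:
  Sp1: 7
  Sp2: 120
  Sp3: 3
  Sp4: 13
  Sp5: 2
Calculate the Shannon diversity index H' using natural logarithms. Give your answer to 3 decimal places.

Total N = 7+120+3+13+2 = 145, so the proportions are 0.04828, 0.82759, 0.02069, 0.08966, 0.01379 (working shown to 5 dp, full precision carried).
Each pᵢ ln pᵢ term: 0.04828×(-3.03082)=-0.14632, 0.82759×(-0.18924)=-0.15661, 0.02069×(-3.87812)=-0.08024, 0.08966×(-2.41178)=-0.21623, 0.01379×(-4.28359)=-0.05908.
Sum = -0.65848, so H' = 0.658.

0.658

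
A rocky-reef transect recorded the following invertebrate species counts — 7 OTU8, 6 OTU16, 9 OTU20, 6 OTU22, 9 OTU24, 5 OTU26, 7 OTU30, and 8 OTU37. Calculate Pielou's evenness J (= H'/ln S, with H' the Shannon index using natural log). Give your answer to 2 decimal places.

0.99

Total N = 7+6+9+6+9+5+7+8 = 57, so the proportions are 0.1228, 0.1053, 0.1579, 0.1053, 0.1579, 0.0877, 0.1228, 0.1404 (working shown to 4 dp, full precision carried).
H' = −Σ pᵢ ln pᵢ = −((-0.2575) + (-0.2370) + (-0.2914) + (-0.2370) + (-0.2914) + (-0.2135) + (-0.2575) + (-0.2756)) = 2.0610.
With S = 8 species, ln S = 2.0794, so J = 2.0610/2.0794 = 0.9911, i.e. 0.99 to 2 decimal places.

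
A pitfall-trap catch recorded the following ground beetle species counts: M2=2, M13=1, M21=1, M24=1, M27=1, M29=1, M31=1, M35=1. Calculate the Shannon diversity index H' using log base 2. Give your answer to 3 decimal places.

Total N = 2+1+1+1+1+1+1+1 = 9, so the proportions are 0.22222, 0.11111, 0.11111, 0.11111, 0.11111, 0.11111, 0.11111, 0.11111 (working shown to 5 dp, full precision carried).
Each pᵢ log₂ pᵢ term: 0.22222×(-2.16993)=-0.48221, 0.11111×(-3.16993)=-0.35221, 0.11111×(-3.16993)=-0.35221, 0.11111×(-3.16993)=-0.35221, 0.11111×(-3.16993)=-0.35221, 0.11111×(-3.16993)=-0.35221, 0.11111×(-3.16993)=-0.35221, 0.11111×(-3.16993)=-0.35221.
Sum = -2.94770, so H' = 2.948.

2.948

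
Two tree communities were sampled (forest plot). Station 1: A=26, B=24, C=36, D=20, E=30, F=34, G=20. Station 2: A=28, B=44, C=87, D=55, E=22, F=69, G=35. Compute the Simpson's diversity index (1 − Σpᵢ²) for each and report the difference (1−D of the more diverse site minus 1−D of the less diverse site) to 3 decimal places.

Station 1: N=190, proportions 0.136842, 0.126316, 0.189474, 0.105263, 0.157895, 0.178947, 0.105263, giving 1−D = 0.850305 (working shown to 6 dp, full precision carried).
Station 2: N=340, proportions 0.082353, 0.129412, 0.255882, 0.161765, 0.064706, 0.202941, 0.102941, giving 1−D = 0.828858.
Difference = |0.850305 − 0.828858| = 0.021447, i.e. 0.021 to 3 decimal places.

0.021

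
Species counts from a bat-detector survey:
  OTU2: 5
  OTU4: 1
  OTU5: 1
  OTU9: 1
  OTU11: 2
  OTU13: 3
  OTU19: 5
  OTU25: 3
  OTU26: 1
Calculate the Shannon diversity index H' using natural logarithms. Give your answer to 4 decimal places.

Total N = 5+1+1+1+2+3+5+3+1 = 22, so the proportions are 0.227273, 0.045455, 0.045455, 0.045455, 0.090909, 0.136364, 0.227273, 0.136364, 0.045455 (working shown to 6 dp, full precision carried).
Each pᵢ ln pᵢ term: 0.227273×(-1.481605)=-0.336728, 0.045455×(-3.091042)=-0.140502, 0.045455×(-3.091042)=-0.140502, 0.045455×(-3.091042)=-0.140502, 0.090909×(-2.397895)=-0.217990, 0.136364×(-1.992430)=-0.271695, 0.227273×(-1.481605)=-0.336728, 0.136364×(-1.992430)=-0.271695, 0.045455×(-3.091042)=-0.140502.
Sum = -1.996845, so H' = 1.9968.

1.9968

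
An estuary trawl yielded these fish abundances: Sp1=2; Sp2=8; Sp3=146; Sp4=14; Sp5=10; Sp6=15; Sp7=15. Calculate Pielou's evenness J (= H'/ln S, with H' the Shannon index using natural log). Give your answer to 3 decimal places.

Total N = 2+8+146+14+10+15+15 = 210, so the proportions are 0.00952, 0.0381, 0.69524, 0.06667, 0.04762, 0.07143, 0.07143 (working shown to 5 dp, full precision carried).
H' = −Σ pᵢ ln pᵢ = −((-0.04432) + (-0.12448) + (-0.25272) + (-0.18054) + (-0.14498) + (-0.18850) + (-0.18850)) = 1.12405.
With S = 7 species, ln S = 1.94591, so J = 1.12405/1.94591 = 0.57765, i.e. 0.578 to 3 decimal places.

0.578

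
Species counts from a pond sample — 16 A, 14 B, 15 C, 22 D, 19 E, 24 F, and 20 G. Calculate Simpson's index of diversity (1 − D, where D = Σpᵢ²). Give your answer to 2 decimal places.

0.85

Total N = 16+14+15+22+19+24+20 = 130, so the proportions are 0.1231, 0.1077, 0.1154, 0.1692, 0.1462, 0.1846, 0.1538 (working shown to 4 dp, full precision carried).
D = 0.1231² + 0.1077² + 0.1154² + 0.1692² + 0.1462² + 0.1846² + 0.1538² = 0.0151 + 0.0116 + 0.0133 + 0.0286 + 0.0214 + 0.0341 + 0.0237 = 0.1478.
So 1 − D = 0.8522, i.e. 0.85 to 2 decimal places.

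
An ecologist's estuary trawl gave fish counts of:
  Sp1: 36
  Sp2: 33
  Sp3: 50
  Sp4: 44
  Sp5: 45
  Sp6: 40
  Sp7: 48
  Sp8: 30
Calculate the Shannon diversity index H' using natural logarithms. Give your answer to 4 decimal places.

2.0654

Total N = 36+33+50+44+45+40+48+30 = 326, so the proportions are 0.110429, 0.101227, 0.153374, 0.134969, 0.138037, 0.122699, 0.147239, 0.092025 (working shown to 6 dp, full precision carried).
Each pᵢ ln pᵢ term: 0.110429×(-2.203378)=-0.243318, 0.101227×(-2.290390)=-0.231849, 0.153374×(-1.874874)=-0.287557, 0.134969×(-2.002708)=-0.270304, 0.138037×(-1.980235)=-0.273345, 0.122699×(-2.098018)=-0.257426, 0.147239×(-1.915696)=-0.282066, 0.092025×(-2.385700)=-0.219543.
Sum = -2.065408, so H' = 2.0654.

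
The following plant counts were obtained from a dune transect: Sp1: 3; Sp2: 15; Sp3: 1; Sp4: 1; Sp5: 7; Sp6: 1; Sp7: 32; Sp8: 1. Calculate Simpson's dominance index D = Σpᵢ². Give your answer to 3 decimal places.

0.352

Total N = 3+15+1+1+7+1+32+1 = 61, so the proportions are 0.04918, 0.2459, 0.01639, 0.01639, 0.11475, 0.01639, 0.52459, 0.01639 (working shown to 5 dp, full precision carried).
D = 0.04918² + 0.2459² + 0.01639² + 0.01639² + 0.11475² + 0.01639² + 0.52459² + 0.01639² = 0.00242 + 0.06047 + 0.00027 + 0.00027 + 0.01317 + 0.00027 + 0.27519 + 0.00027 = 0.35232.
To 3 decimal places, D = 0.352.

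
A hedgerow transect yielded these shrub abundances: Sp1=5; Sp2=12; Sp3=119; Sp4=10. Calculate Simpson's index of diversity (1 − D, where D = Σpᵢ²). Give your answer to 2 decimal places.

0.32

Total N = 5+12+119+10 = 146, so the proportions are 0.0342, 0.0822, 0.8151, 0.0685 (working shown to 4 dp, full precision carried).
D = 0.0342² + 0.0822² + 0.8151² + 0.0685² = 0.0012 + 0.0068 + 0.6643 + 0.0047 = 0.6770.
So 1 − D = 0.3230, i.e. 0.32 to 2 decimal places.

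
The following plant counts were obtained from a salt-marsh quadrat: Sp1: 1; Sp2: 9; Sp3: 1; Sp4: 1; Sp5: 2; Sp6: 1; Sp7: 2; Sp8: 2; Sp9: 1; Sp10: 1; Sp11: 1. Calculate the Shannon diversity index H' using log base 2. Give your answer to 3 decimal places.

2.890

Total N = 1+9+1+1+2+1+2+2+1+1+1 = 22, so the proportions are 0.04545, 0.40909, 0.04545, 0.04545, 0.09091, 0.04545, 0.09091, 0.09091, 0.04545, 0.04545, 0.04545 (working shown to 5 dp, full precision carried).
Each pᵢ log₂ pᵢ term: 0.04545×(-4.45943)=-0.20270, 0.40909×(-1.28951)=-0.52753, 0.04545×(-4.45943)=-0.20270, 0.04545×(-4.45943)=-0.20270, 0.09091×(-3.45943)=-0.31449, 0.04545×(-4.45943)=-0.20270, 0.09091×(-3.45943)=-0.31449, 0.09091×(-3.45943)=-0.31449, 0.04545×(-4.45943)=-0.20270, 0.04545×(-4.45943)=-0.20270, 0.04545×(-4.45943)=-0.20270.
Sum = -2.88992, so H' = 2.890.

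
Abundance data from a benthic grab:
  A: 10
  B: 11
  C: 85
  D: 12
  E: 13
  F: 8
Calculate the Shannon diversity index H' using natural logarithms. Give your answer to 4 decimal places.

1.2882

Total N = 10+11+85+12+13+8 = 139, so the proportions are 0.071942, 0.079137, 0.611511, 0.086331, 0.093525, 0.057554 (working shown to 6 dp, full precision carried).
Each pᵢ ln pᵢ term: 0.071942×(-2.631889)=-0.189345, 0.079137×(-2.536579)=-0.200736, 0.611511×(-0.491823)=-0.300755, 0.086331×(-2.449567)=-0.211473, 0.093525×(-2.369525)=-0.221610, 0.057554×(-2.855032)=-0.164318.
Sum = -1.288238, so H' = 1.2882.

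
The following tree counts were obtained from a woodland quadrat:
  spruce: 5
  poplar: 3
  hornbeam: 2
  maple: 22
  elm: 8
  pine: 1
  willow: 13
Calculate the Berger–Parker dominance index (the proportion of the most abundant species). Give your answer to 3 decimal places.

Total N = 5+3+2+22+8+1+13 = 54, so the proportions are 0.09259, 0.05556, 0.03704, 0.40741, 0.14815, 0.01852, 0.24074 (working shown to 5 dp, full precision carried).
The largest proportion is 0.40741, i.e. d = 0.407 to 3 decimal places.

0.407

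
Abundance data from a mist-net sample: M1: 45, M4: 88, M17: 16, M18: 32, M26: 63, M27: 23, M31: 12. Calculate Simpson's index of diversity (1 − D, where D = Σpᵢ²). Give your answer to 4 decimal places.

Total N = 45+88+16+32+63+23+12 = 279, so the proportions are 0.16129, 0.315412, 0.057348, 0.114695, 0.225806, 0.082437, 0.043011 (working shown to 6 dp, full precision carried).
D = 0.16129² + 0.315412² + 0.057348² + 0.114695² + 0.225806² + 0.082437² + 0.043011² = 0.026015 + 0.099485 + 0.003289 + 0.013155 + 0.050989 + 0.006796 + 0.001850 = 0.201578.
So 1 − D = 0.798422, i.e. 0.7984 to 4 decimal places.

0.7984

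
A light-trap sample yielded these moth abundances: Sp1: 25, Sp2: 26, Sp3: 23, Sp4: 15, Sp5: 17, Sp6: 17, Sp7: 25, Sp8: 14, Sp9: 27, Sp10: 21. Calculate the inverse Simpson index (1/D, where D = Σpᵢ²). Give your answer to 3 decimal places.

9.537

Total N = 25+26+23+15+17+17+25+14+27+21 = 210, so the proportions are 0.1190476, 0.1238095, 0.1095238, 0.0714286, 0.0809524, 0.0809524, 0.1190476, 0.0666667, 0.1285714, 0.1 (working shown to 7 dp, full precision carried).
D = 0.1190476² + 0.1238095² + 0.1095238² + 0.0714286² + 0.0809524² + 0.0809524² + 0.1190476² + 0.0666667² + 0.1285714² + 0.1² = 0.0141723 + 0.0153288 + 0.0119955 + 0.0051020 + 0.0065533 + 0.0065533 + 0.0141723 + 0.0044444 + 0.0165306 + 0.0100000 = 0.1048526.
So 1/D = 9.53720, i.e. 9.537 to 3 decimal places.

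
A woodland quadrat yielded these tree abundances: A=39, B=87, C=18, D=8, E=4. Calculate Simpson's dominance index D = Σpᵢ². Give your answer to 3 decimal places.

Total N = 39+87+18+8+4 = 156, so the proportions are 0.25, 0.55769, 0.11538, 0.05128, 0.02564 (working shown to 5 dp, full precision carried).
D = 0.25² + 0.55769² + 0.11538² + 0.05128² + 0.02564² = 0.06250 + 0.31102 + 0.01331 + 0.00263 + 0.00066 = 0.39012.
To 3 decimal places, D = 0.390.

0.390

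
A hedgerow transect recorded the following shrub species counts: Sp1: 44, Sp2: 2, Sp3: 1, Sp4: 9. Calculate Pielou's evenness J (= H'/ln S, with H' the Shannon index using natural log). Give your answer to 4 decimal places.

Total N = 44+2+1+9 = 56, so the proportions are 0.785714, 0.035714, 0.017857, 0.160714 (working shown to 6 dp, full precision carried).
H' = −Σ pᵢ ln pᵢ = −((-0.189484) + (-0.119007) + (-0.071881) + (-0.293806)) = 0.674179.
With S = 4 species, ln S = 1.386294, so J = 0.674179/1.386294 = 0.486317, i.e. 0.4863 to 4 decimal places.

0.4863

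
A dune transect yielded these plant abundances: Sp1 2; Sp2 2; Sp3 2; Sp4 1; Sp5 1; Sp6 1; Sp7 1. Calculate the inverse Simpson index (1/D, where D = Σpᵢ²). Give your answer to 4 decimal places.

Total N = 2+2+2+1+1+1+1 = 10, so the proportions are 0.2, 0.2, 0.2, 0.1, 0.1, 0.1, 0.1 (working shown to 8 dp, full precision carried).
D = 0.2² + 0.2² + 0.2² + 0.1² + 0.1² + 0.1² + 0.1² = 0.04000000 + 0.04000000 + 0.04000000 + 0.01000000 + 0.01000000 + 0.01000000 + 0.01000000 = 0.16000000.
So 1/D = 6.250000, i.e. 6.2500 to 4 decimal places.

6.2500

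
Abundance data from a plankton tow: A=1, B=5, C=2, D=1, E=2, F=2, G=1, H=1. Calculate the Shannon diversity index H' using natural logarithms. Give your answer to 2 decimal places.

1.89

Total N = 1+5+2+1+2+2+1+1 = 15, so the proportions are 0.0667, 0.3333, 0.1333, 0.0667, 0.1333, 0.1333, 0.0667, 0.0667 (working shown to 4 dp, full precision carried).
Each pᵢ ln pᵢ term: 0.0667×(-2.7081)=-0.1805, 0.3333×(-1.0986)=-0.3662, 0.1333×(-2.0149)=-0.2687, 0.0667×(-2.7081)=-0.1805, 0.1333×(-2.0149)=-0.2687, 0.1333×(-2.0149)=-0.2687, 0.0667×(-2.7081)=-0.1805, 0.0667×(-2.7081)=-0.1805.
Sum = -1.8943, so H' = 1.89.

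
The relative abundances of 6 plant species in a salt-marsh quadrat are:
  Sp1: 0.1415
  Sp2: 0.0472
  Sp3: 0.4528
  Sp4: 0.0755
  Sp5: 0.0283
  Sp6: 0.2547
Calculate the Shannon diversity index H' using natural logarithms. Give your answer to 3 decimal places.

1.424

Each pᵢ ln pᵢ term (working shown to 5 dp, full precision carried): 0.1415×(-1.95546)=-0.27670, 0.0472×(-3.05336)=-0.14412, 0.4528×(-0.79230)=-0.35876, 0.0755×(-2.58362)=-0.19506, 0.0283×(-3.56489)=-0.10089, 0.2547×(-1.36767)=-0.34835.
Sum = -1.42387, so H' = 1.424.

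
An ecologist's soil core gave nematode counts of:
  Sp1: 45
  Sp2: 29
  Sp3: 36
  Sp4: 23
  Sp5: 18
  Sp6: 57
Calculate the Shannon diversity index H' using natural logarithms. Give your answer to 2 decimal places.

1.72

Total N = 45+29+36+23+18+57 = 208, so the proportions are 0.2163, 0.1394, 0.1731, 0.1106, 0.0865, 0.274 (working shown to 4 dp, full precision carried).
Each pᵢ ln pᵢ term: 0.2163×(-1.5309)=-0.3312, 0.1394×(-1.9702)=-0.2747, 0.1731×(-1.7540)=-0.3036, 0.1106×(-2.2020)=-0.2435, 0.0865×(-2.4472)=-0.2118, 0.274×(-1.2945)=-0.3547.
Sum = -1.7195, so H' = 1.72.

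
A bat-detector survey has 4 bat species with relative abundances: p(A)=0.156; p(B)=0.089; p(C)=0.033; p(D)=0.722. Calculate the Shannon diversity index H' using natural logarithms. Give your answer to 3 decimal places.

Each pᵢ ln pᵢ term (working shown to 5 dp, full precision carried): 0.156×(-1.85790)=-0.28983, 0.089×(-2.41912)=-0.21530, 0.033×(-3.41125)=-0.11257, 0.722×(-0.32573)=-0.23518.
Sum = -0.85288, so H' = 0.853.

0.853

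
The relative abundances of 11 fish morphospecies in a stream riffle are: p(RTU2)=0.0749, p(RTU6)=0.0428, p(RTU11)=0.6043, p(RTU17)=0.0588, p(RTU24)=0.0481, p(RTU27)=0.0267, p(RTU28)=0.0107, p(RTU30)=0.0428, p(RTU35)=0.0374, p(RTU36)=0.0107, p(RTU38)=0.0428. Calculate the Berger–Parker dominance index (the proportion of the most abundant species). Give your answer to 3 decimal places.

The largest proportion is 0.6043, i.e. d = 0.604 to 3 decimal places.

0.604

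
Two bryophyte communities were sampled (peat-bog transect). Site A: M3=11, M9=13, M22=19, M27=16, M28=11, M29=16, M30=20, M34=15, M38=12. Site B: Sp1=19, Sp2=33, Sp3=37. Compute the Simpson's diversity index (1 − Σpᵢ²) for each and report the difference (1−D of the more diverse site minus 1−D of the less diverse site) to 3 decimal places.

Site A: N=133, proportions 0.08271, 0.09774, 0.14286, 0.1203, 0.08271, 0.1203, 0.15038, 0.11278, 0.09023, giving 1−D = 0.88394 (working shown to 5 dp, full precision carried).
Site B: N=89, proportions 0.21348, 0.37079, 0.41573, giving 1−D = 0.64411.
Difference = |0.88394 − 0.64411| = 0.23983, i.e. 0.240 to 3 decimal places.

0.240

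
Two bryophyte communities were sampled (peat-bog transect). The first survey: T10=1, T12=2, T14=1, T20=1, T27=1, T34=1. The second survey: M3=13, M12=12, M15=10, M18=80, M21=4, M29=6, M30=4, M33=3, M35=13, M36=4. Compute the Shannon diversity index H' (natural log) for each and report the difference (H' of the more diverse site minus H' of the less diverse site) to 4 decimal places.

The first survey: N=7, proportions 0.142857, 0.285714, 0.142857, 0.142857, 0.142857, 0.142857, giving H' = 1.747868 (working shown to 6 dp, full precision carried).
The second survey: N=149, proportions 0.087248, 0.080537, 0.067114, 0.536913, 0.026846, 0.040268, 0.026846, 0.020134, 0.087248, 0.026846, giving H' = 1.643024.
Difference = |1.747868 − 1.643024| = 0.104844, i.e. 0.1048 to 4 decimal places.

0.1048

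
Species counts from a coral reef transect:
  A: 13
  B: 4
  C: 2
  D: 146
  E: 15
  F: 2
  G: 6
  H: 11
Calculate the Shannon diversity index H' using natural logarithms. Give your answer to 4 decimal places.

1.0369

Total N = 13+4+2+146+15+2+6+11 = 199, so the proportions are 0.065327, 0.020101, 0.01005, 0.733668, 0.075377, 0.01005, 0.030151, 0.055276 (working shown to 6 dp, full precision carried).
Each pᵢ ln pᵢ term: 0.065327×(-2.728355)=-0.178234, 0.020101×(-3.907010)=-0.078533, 0.01005×(-4.600158)=-0.046233, 0.733668×(-0.309698)=-0.227216, 0.075377×(-2.585255)=-0.194868, 0.01005×(-4.600158)=-0.046233, 0.030151×(-3.501545)=-0.105574, 0.055276×(-2.895410)=-0.160048.
Sum = -1.036939, so H' = 1.0369.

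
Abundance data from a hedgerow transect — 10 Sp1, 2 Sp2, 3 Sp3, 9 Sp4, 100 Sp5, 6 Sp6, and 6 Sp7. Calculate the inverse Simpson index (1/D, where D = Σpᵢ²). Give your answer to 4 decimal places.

Total N = 10+2+3+9+100+6+6 = 136, so the proportions are 0.0735294, 0.0147059, 0.0220588, 0.0661765, 0.7352941, 0.0441176, 0.0441176 (working shown to 7 dp, full precision carried).
D = 0.0735294² + 0.0147059² + 0.0220588² + 0.0661765² + 0.7352941² + 0.0441176² + 0.0441176² = 0.0054066 + 0.0002163 + 0.0004866 + 0.0043793 + 0.5406574 + 0.0019464 + 0.0019464 = 0.5550389.
So 1/D = 1.801675, i.e. 1.8017 to 4 decimal places.

1.8017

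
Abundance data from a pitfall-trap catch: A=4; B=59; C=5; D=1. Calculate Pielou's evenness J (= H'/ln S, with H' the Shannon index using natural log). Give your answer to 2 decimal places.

Total N = 4+59+5+1 = 69, so the proportions are 0.058, 0.8551, 0.0725, 0.0145 (working shown to 4 dp, full precision carried).
H' = −Σ pᵢ ln pᵢ = −((-0.1651) + (-0.1339) + (-0.1902) + (-0.0614)) = 0.5505.
With S = 4 species, ln S = 1.3863, so J = 0.5505/1.3863 = 0.3971, i.e. 0.40 to 2 decimal places.

0.40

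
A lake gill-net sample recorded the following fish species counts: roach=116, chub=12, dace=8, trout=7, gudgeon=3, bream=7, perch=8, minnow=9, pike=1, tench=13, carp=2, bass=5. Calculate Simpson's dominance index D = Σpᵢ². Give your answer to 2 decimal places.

0.39

Total N = 116+12+8+7+3+7+8+9+1+13+2+5 = 191, so the proportions are 0.6073, 0.0628, 0.0419, 0.0366, 0.0157, 0.0366, 0.0419, 0.0471, 0.0052, 0.0681, 0.0105, 0.0262 (working shown to 4 dp, full precision carried).
D = 0.6073² + 0.0628² + 0.0419² + 0.0366² + 0.0157² + 0.0366² + 0.0419² + 0.0471² + 0.0052² + 0.0681² + 0.0105² + 0.0262² = 0.3688 + 0.0039 + 0.0018 + 0.0013 + 0.0002 + 0.0013 + 0.0018 + 0.0022 + 0.0000 + 0.0046 + 0.0001 + 0.0007 = 0.3869.
To 2 decimal places, D = 0.39.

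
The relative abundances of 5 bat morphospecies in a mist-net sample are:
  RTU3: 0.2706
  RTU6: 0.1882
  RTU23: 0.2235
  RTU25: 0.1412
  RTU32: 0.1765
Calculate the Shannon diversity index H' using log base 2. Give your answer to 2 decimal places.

2.29

Each pᵢ log₂ pᵢ term (working shown to 4 dp, full precision carried): 0.2706×(-1.8858)=-0.5103, 0.1882×(-2.4097)=-0.4535, 0.2235×(-2.1617)=-0.4831, 0.1412×(-2.8242)=-0.3988, 0.1765×(-2.5023)=-0.4416.
Sum = -2.2873, so H' = 2.29.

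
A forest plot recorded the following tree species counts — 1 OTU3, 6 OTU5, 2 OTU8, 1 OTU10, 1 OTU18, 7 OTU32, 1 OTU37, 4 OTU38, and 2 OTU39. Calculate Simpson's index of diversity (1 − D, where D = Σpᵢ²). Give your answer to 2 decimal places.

0.82

Total N = 1+6+2+1+1+7+1+4+2 = 25, so the proportions are 0.04, 0.24, 0.08, 0.04, 0.04, 0.28, 0.04, 0.16, 0.08 (working shown to 4 dp, full precision carried).
D = 0.04² + 0.24² + 0.08² + 0.04² + 0.04² + 0.28² + 0.04² + 0.16² + 0.08² = 0.0016 + 0.0576 + 0.0064 + 0.0016 + 0.0016 + 0.0784 + 0.0016 + 0.0256 + 0.0064 = 0.1808.
So 1 − D = 0.8192, i.e. 0.82 to 2 decimal places.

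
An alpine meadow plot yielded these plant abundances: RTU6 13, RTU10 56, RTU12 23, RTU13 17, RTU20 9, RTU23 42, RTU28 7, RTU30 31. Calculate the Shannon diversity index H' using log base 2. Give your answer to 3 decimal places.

Total N = 13+56+23+17+9+42+7+31 = 198, so the proportions are 0.06566, 0.28283, 0.11616, 0.08586, 0.04545, 0.21212, 0.03535, 0.15657 (working shown to 5 dp, full precision carried).
Each pᵢ log₂ pᵢ term: 0.06566×(-3.92892)=-0.25796, 0.28283×(-1.82200)=-0.51531, 0.11616×(-3.10579)=-0.36077, 0.08586×(-3.54189)=-0.30410, 0.04545×(-4.45943)=-0.20270, 0.21212×(-2.23704)=-0.47452, 0.03535×(-4.82200)=-0.17047, 0.15657×(-2.67516)=-0.41884.
Sum = -2.70469, so H' = 2.705.

2.705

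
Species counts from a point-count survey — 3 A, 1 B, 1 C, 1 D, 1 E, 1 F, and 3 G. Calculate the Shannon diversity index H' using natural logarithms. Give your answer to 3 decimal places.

Total N = 3+1+1+1+1+1+3 = 11, so the proportions are 0.27273, 0.09091, 0.09091, 0.09091, 0.09091, 0.09091, 0.27273 (working shown to 5 dp, full precision carried).
Each pᵢ ln pᵢ term: 0.27273×(-1.29928)=-0.35435, 0.09091×(-2.39790)=-0.21799, 0.09091×(-2.39790)=-0.21799, 0.09091×(-2.39790)=-0.21799, 0.09091×(-2.39790)=-0.21799, 0.09091×(-2.39790)=-0.21799, 0.27273×(-1.29928)=-0.35435.
Sum = -1.79865, so H' = 1.799.

1.799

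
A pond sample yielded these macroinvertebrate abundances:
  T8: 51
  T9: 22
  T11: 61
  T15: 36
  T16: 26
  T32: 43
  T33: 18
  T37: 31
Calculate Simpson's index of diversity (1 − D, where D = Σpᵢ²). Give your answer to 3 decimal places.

0.856

Total N = 51+22+61+36+26+43+18+31 = 288, so the proportions are 0.17708, 0.07639, 0.21181, 0.125, 0.09028, 0.14931, 0.0625, 0.10764 (working shown to 5 dp, full precision carried).
D = 0.17708² + 0.07639² + 0.21181² + 0.125² + 0.09028² + 0.14931² + 0.0625² + 0.10764² = 0.03136 + 0.00584 + 0.04486 + 0.01562 + 0.00815 + 0.02229 + 0.00391 + 0.01159 = 0.14361.
So 1 − D = 0.85639, i.e. 0.856 to 3 decimal places.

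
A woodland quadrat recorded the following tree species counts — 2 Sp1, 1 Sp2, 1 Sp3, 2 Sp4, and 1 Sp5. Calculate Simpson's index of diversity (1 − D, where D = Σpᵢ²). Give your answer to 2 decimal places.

0.78

Total N = 2+1+1+2+1 = 7, so the proportions are 0.2857, 0.1429, 0.1429, 0.2857, 0.1429 (working shown to 4 dp, full precision carried).
D = 0.2857² + 0.1429² + 0.1429² + 0.2857² + 0.1429² = 0.0816 + 0.0204 + 0.0204 + 0.0816 + 0.0204 = 0.2245.
So 1 − D = 0.7755, i.e. 0.78 to 2 decimal places.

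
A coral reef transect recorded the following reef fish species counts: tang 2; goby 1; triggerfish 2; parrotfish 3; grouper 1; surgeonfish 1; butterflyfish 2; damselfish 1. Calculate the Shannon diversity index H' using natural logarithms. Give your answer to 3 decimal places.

1.992

Total N = 2+1+2+3+1+1+2+1 = 13, so the proportions are 0.15385, 0.07692, 0.15385, 0.23077, 0.07692, 0.07692, 0.15385, 0.07692 (working shown to 5 dp, full precision carried).
Each pᵢ ln pᵢ term: 0.15385×(-1.87180)=-0.28797, 0.07692×(-2.56495)=-0.19730, 0.15385×(-1.87180)=-0.28797, 0.23077×(-1.46634)=-0.33839, 0.07692×(-2.56495)=-0.19730, 0.07692×(-2.56495)=-0.19730, 0.15385×(-1.87180)=-0.28797, 0.07692×(-2.56495)=-0.19730.
Sum = -1.99151, so H' = 1.992.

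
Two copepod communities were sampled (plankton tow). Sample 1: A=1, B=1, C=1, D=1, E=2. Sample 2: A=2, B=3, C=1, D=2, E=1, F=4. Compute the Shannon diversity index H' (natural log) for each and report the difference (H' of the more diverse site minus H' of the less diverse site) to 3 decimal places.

Sample 1: N=6, proportions 0.166667, 0.166667, 0.166667, 0.166667, 0.333333, giving H' = 1.560710 (working shown to 6 dp, full precision carried).
Sample 2: N=13, proportions 0.153846, 0.230769, 0.076923, 0.153846, 0.076923, 0.307692, giving H' = 1.671595.
Difference = |1.560710 − 1.671595| = 0.110885, i.e. 0.111 to 3 decimal places.

0.111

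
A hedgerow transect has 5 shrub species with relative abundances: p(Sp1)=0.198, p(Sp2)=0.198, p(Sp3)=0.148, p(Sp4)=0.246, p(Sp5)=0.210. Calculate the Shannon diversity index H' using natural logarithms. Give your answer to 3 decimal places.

1.597

Each pᵢ ln pᵢ term (working shown to 5 dp, full precision carried): 0.198×(-1.61949)=-0.32066, 0.198×(-1.61949)=-0.32066, 0.148×(-1.91054)=-0.28276, 0.246×(-1.40242)=-0.34500, 0.21×(-1.56065)=-0.32774.
Sum = -1.59681, so H' = 1.597.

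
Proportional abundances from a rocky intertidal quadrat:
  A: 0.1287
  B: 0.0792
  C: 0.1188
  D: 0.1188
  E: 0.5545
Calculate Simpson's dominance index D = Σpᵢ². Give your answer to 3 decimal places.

0.359

D = 0.1287² + 0.0792² + 0.1188² + 0.1188² + 0.5545² = 0.01656 + 0.00627 + 0.01411 + 0.01411 + 0.30747 = 0.35853 (working shown to 5 dp, full precision carried).
To 3 decimal places, D = 0.359.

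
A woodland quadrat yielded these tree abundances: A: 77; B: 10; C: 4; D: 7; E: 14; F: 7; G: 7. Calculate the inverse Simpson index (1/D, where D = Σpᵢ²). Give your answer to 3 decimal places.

2.485

Total N = 77+10+4+7+14+7+7 = 126, so the proportions are 0.611111, 0.079365, 0.031746, 0.055556, 0.111111, 0.055556, 0.055556 (working shown to 6 dp, full precision carried).
D = 0.611111² + 0.079365² + 0.031746² + 0.055556² + 0.111111² + 0.055556² + 0.055556² = 0.373457 + 0.006299 + 0.001008 + 0.003086 + 0.012346 + 0.003086 + 0.003086 = 0.402368.
So 1/D = 2.48528, i.e. 2.485 to 3 decimal places.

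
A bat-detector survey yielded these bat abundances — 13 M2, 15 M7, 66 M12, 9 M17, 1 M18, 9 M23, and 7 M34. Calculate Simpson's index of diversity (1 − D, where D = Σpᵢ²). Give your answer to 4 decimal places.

Total N = 13+15+66+9+1+9+7 = 120, so the proportions are 0.108333, 0.125, 0.55, 0.075, 0.008333, 0.075, 0.058333 (working shown to 6 dp, full precision carried).
D = 0.108333² + 0.125² + 0.55² + 0.075² + 0.008333² + 0.075² + 0.058333² = 0.011736 + 0.015625 + 0.302500 + 0.005625 + 0.000069 + 0.005625 + 0.003403 = 0.344583.
So 1 − D = 0.655417, i.e. 0.6554 to 4 decimal places.

0.6554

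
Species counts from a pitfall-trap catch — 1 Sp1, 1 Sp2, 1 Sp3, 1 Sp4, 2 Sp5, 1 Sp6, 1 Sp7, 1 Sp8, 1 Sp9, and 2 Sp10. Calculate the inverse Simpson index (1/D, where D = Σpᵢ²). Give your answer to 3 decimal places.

9.000

Total N = 1+1+1+1+2+1+1+1+1+2 = 12, so the proportions are 0.0833333, 0.0833333, 0.0833333, 0.0833333, 0.1666667, 0.0833333, 0.0833333, 0.0833333, 0.0833333, 0.1666667 (working shown to 7 dp, full precision carried).
D = 0.0833333² + 0.0833333² + 0.0833333² + 0.0833333² + 0.1666667² + 0.0833333² + 0.0833333² + 0.0833333² + 0.0833333² + 0.1666667² = 0.0069444 + 0.0069444 + 0.0069444 + 0.0069444 + 0.0277778 + 0.0069444 + 0.0069444 + 0.0069444 + 0.0069444 + 0.0277778 = 0.1111111.
So 1/D = 9.00000, i.e. 9.000 to 3 decimal places.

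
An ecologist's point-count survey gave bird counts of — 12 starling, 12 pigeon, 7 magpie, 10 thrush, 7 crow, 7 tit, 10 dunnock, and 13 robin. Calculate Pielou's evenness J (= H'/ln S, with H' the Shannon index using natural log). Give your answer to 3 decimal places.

Total N = 12+12+7+10+7+7+10+13 = 78, so the proportions are 0.15385, 0.15385, 0.08974, 0.12821, 0.08974, 0.08974, 0.12821, 0.16667 (working shown to 5 dp, full precision carried).
H' = −Σ pᵢ ln pᵢ = −((-0.28797) + (-0.28797) + (-0.21635) + (-0.26335) + (-0.21635) + (-0.21635) + (-0.26335) + (-0.29863)) = 2.05033.
With S = 8 species, ln S = 2.07944, so J = 2.05033/2.07944 = 0.98600, i.e. 0.986 to 3 decimal places.

0.986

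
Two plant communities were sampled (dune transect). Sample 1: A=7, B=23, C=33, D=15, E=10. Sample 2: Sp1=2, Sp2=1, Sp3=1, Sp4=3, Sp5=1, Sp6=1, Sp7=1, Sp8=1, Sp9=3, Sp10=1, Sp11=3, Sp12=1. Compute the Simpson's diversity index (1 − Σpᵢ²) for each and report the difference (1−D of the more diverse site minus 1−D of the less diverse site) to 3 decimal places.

0.149

Sample 1: N=88, proportions 0.07955, 0.26136, 0.375, 0.17045, 0.11364, giving 1−D = 0.74277 (working shown to 5 dp, full precision carried).
Sample 2: N=19, proportions 0.10526, 0.05263, 0.05263, 0.15789, 0.05263, 0.05263, 0.05263, 0.05263, 0.15789, 0.05263, 0.15789, 0.05263, giving 1−D = 0.89197.
Difference = |0.74277 − 0.89197| = 0.14920, i.e. 0.149 to 3 decimal places.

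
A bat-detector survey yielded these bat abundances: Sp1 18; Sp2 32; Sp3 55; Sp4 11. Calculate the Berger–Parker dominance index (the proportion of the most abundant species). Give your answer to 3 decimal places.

0.474

Total N = 18+32+55+11 = 116, so the proportions are 0.15517, 0.27586, 0.47414, 0.09483 (working shown to 5 dp, full precision carried).
The largest proportion is 0.47414, i.e. d = 0.474 to 3 decimal places.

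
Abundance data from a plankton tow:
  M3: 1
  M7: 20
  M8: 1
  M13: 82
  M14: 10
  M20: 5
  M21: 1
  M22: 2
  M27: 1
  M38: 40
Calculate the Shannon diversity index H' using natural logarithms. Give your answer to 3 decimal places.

1.405

Total N = 1+20+1+82+10+5+1+2+1+40 = 163, so the proportions are 0.00613, 0.1227, 0.00613, 0.50307, 0.06135, 0.03067, 0.00613, 0.01227, 0.00613, 0.2454 (working shown to 5 dp, full precision carried).
Each pᵢ ln pᵢ term: 0.00613×(-5.09375)=-0.03125, 0.1227×(-2.09802)=-0.25743, 0.00613×(-5.09375)=-0.03125, 0.50307×(-0.68703)=-0.34562, 0.06135×(-2.79117)=-0.17124, 0.03067×(-3.48431)=-0.10688, 0.00613×(-5.09375)=-0.03125, 0.01227×(-4.40060)=-0.05400, 0.00613×(-5.09375)=-0.03125, 0.2454×(-1.40487)=-0.34475.
Sum = -1.40492, so H' = 1.405.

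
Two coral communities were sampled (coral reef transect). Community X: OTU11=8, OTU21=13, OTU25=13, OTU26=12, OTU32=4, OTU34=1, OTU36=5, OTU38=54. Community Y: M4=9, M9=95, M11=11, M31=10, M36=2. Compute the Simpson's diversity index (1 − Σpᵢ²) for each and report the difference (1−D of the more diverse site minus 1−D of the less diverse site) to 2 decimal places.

Community X: N=110, proportions 0.0727, 0.1182, 0.1182, 0.1091, 0.0364, 0.0091, 0.0455, 0.4909, giving 1−D = 0.7104 (working shown to 4 dp, full precision carried).
Community Y: N=127, proportions 0.0709, 0.748, 0.0866, 0.0787, 0.0157, giving 1−D = 0.4215.
Difference = |0.7104 − 0.4215| = 0.2889, i.e. 0.29 to 2 decimal places.

0.29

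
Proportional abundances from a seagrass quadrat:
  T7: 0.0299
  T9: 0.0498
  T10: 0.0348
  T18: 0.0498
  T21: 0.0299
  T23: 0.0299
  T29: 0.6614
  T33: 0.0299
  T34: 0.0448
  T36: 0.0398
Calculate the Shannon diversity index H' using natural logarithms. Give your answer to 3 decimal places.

Each pᵢ ln pᵢ term (working shown to 5 dp, full precision carried): 0.0299×(-3.50990)=-0.10495, 0.0498×(-2.99974)=-0.14939, 0.0348×(-3.35814)=-0.11686, 0.0498×(-2.99974)=-0.14939, 0.0299×(-3.50990)=-0.10495, 0.0299×(-3.50990)=-0.10495, 0.6614×(-0.41340)=-0.27342, 0.0299×(-3.50990)=-0.10495, 0.0448×(-3.10555)=-0.13913, 0.0398×(-3.22389)=-0.12831.
Sum = -1.37628, so H' = 1.376.

1.376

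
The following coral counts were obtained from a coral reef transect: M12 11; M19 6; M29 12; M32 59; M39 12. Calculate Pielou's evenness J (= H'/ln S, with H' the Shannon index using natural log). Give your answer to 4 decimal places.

Total N = 11+6+12+59+12 = 100, so the proportions are 0.11, 0.06, 0.12, 0.59, 0.12 (working shown to 6 dp, full precision carried).
H' = −Σ pᵢ ln pᵢ = −((-0.242800) + (-0.168805) + (-0.254432) + (-0.311303) + (-0.254432)) = 1.231771.
With S = 5 species, ln S = 1.609438, so J = 1.231771/1.609438 = 0.765343, i.e. 0.7653 to 4 decimal places.

0.7653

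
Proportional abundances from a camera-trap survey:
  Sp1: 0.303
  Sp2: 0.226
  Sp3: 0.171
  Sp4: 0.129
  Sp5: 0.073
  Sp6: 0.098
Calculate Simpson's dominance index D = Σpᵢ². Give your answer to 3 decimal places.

D = 0.303² + 0.226² + 0.171² + 0.129² + 0.073² + 0.098² = 0.09181 + 0.05108 + 0.02924 + 0.01664 + 0.00533 + 0.00960 = 0.20370 (working shown to 5 dp, full precision carried).
To 3 decimal places, D = 0.204.

0.204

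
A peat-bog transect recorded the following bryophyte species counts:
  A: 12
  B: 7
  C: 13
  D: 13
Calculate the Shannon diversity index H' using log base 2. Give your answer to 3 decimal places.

1.961

Total N = 12+7+13+13 = 45, so the proportions are 0.26667, 0.15556, 0.28889, 0.28889 (working shown to 5 dp, full precision carried).
Each pᵢ log₂ pᵢ term: 0.26667×(-1.90689)=-0.50850, 0.15556×(-2.68450)=-0.41759, 0.28889×(-1.79141)=-0.51752, 0.28889×(-1.79141)=-0.51752.
Sum = -1.96113, so H' = 1.961.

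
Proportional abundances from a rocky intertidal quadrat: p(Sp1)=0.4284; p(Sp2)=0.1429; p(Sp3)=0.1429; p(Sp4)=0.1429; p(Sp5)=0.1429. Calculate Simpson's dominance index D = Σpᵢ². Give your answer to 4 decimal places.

0.2652

D = 0.4284² + 0.1429² + 0.1429² + 0.1429² + 0.1429² = 0.183527 + 0.020420 + 0.020420 + 0.020420 + 0.020420 = 0.265208 (working shown to 6 dp, full precision carried).
To 4 decimal places, D = 0.2652.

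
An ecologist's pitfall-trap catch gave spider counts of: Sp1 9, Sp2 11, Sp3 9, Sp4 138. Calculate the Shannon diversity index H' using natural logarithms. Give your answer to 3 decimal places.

Total N = 9+11+9+138 = 167, so the proportions are 0.05389, 0.06587, 0.05389, 0.82635 (working shown to 5 dp, full precision carried).
Each pᵢ ln pᵢ term: 0.05389×(-2.92077)=-0.15741, 0.06587×(-2.72010)=-0.17917, 0.05389×(-2.92077)=-0.15741, 0.82635×(-0.19074)=-0.15762.
Sum = -0.65160, so H' = 0.652.

0.652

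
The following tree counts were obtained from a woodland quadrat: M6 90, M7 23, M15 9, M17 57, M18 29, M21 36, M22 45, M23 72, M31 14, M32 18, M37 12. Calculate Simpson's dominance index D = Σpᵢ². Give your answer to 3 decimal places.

Total N = 90+23+9+57+29+36+45+72+14+18+12 = 405, so the proportions are 0.22222, 0.05679, 0.02222, 0.14074, 0.0716, 0.08889, 0.11111, 0.17778, 0.03457, 0.04444, 0.02963 (working shown to 5 dp, full precision carried).
D = 0.22222² + 0.05679² + 0.02222² + 0.14074² + 0.0716² + 0.08889² + 0.11111² + 0.17778² + 0.03457² + 0.04444² + 0.02963² = 0.04938 + 0.00323 + 0.00049 + 0.01981 + 0.00513 + 0.00790 + 0.01235 + 0.03160 + 0.00119 + 0.00198 + 0.00088 = 0.13394.
To 3 decimal places, D = 0.134.

0.134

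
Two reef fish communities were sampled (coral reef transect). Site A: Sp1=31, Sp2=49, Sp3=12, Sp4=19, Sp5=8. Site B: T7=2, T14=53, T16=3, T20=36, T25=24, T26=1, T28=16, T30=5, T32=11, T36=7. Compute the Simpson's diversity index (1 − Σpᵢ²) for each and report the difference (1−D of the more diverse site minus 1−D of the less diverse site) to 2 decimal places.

0.07

Site A: N=119, proportions 0.2605, 0.4118, 0.1008, 0.1597, 0.0672, giving 1−D = 0.7224 (working shown to 4 dp, full precision carried).
Site B: N=158, proportions 0.0127, 0.3354, 0.019, 0.2278, 0.1519, 0.0063, 0.1013, 0.0316, 0.0696, 0.0443, giving 1−D = 0.7939.
Difference = |0.7224 − 0.7939| = 0.0715, i.e. 0.07 to 2 decimal places.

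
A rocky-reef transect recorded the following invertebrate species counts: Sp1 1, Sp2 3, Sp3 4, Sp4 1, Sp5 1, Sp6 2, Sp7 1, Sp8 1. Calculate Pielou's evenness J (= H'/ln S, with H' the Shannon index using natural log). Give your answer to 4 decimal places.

Total N = 1+3+4+1+1+2+1+1 = 14, so the proportions are 0.071429, 0.214286, 0.285714, 0.071429, 0.071429, 0.142857, 0.071429, 0.071429 (working shown to 6 dp, full precision carried).
H' = −Σ pᵢ ln pᵢ = −((-0.188504) + (-0.330095) + (-0.357932) + (-0.188504) + (-0.188504) + (-0.277987) + (-0.188504) + (-0.188504)) = 1.908535.
With S = 8 species, ln S = 2.079442, so J = 1.908535/2.079442 = 0.917811, i.e. 0.9178 to 4 decimal places.

0.9178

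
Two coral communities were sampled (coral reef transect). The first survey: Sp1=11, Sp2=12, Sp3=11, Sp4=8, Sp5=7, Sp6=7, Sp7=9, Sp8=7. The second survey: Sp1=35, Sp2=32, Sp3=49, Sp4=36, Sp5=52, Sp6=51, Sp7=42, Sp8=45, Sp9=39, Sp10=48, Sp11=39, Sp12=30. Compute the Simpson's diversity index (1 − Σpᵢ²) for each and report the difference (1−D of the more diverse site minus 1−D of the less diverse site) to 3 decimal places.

0.045

The first survey: N=72, proportions 0.15278, 0.16667, 0.15278, 0.11111, 0.09722, 0.09722, 0.125, 0.09722, giving 1−D = 0.86921 (working shown to 5 dp, full precision carried).
The second survey: N=498, proportions 0.07028, 0.06426, 0.09839, 0.07229, 0.10442, 0.10241, 0.08434, 0.09036, 0.07831, 0.09639, 0.07831, 0.06024, giving 1−D = 0.91417.
Difference = |0.86921 − 0.91417| = 0.04496, i.e. 0.045 to 3 decimal places.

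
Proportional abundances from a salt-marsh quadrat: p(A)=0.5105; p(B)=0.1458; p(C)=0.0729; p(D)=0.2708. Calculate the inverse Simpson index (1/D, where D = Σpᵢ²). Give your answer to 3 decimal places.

D = 0.5105² + 0.1458² + 0.0729² + 0.2708² = 0.260610 + 0.021258 + 0.005314 + 0.073333 = 0.360515 (working shown to 6 dp, full precision carried).
So 1/D = 2.77381, i.e. 2.774 to 3 decimal places.

2.774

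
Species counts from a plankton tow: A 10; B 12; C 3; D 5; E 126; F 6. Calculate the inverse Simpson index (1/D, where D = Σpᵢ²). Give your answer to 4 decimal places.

1.6210

Total N = 10+12+3+5+126+6 = 162, so the proportions are 0.0617284, 0.0740741, 0.0185185, 0.0308642, 0.7777778, 0.037037 (working shown to 7 dp, full precision carried).
D = 0.0617284² + 0.0740741² + 0.0185185² + 0.0308642² + 0.7777778² + 0.037037² = 0.0038104 + 0.0054870 + 0.0003429 + 0.0009526 + 0.6049383 + 0.0013717 = 0.6169029.
So 1/D = 1.621001, i.e. 1.6210 to 4 decimal places.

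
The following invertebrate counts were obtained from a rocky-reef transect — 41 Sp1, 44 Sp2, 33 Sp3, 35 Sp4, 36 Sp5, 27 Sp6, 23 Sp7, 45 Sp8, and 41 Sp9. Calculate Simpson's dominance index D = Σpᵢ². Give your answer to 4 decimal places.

0.1154

Total N = 41+44+33+35+36+27+23+45+41 = 325, so the proportions are 0.126154, 0.135385, 0.101538, 0.107692, 0.110769, 0.083077, 0.070769, 0.138462, 0.126154 (working shown to 6 dp, full precision carried).
D = 0.126154² + 0.135385² + 0.101538² + 0.107692² + 0.110769² + 0.083077² + 0.070769² + 0.138462² + 0.126154² = 0.015915 + 0.018329 + 0.010310 + 0.011598 + 0.012270 + 0.006902 + 0.005008 + 0.019172 + 0.015915 = 0.115418.
To 4 decimal places, D = 0.1154.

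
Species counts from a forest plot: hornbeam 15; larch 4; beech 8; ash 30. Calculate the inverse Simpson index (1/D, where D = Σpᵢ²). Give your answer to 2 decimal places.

2.70

Total N = 15+4+8+30 = 57, so the proportions are 0.26316, 0.07018, 0.14035, 0.52632 (working shown to 5 dp, full precision carried).
D = 0.26316² + 0.07018² + 0.14035² + 0.52632² = 0.06925 + 0.00492 + 0.01970 + 0.27701 = 0.37088.
So 1/D = 2.6963, i.e. 2.70 to 2 decimal places.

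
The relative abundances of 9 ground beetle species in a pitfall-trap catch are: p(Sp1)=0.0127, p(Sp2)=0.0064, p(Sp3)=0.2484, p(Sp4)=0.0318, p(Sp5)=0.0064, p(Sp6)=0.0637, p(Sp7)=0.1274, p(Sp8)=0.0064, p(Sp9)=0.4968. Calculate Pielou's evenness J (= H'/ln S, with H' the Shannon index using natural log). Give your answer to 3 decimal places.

0.634

H' = −Σ pᵢ ln pᵢ = −((-0.05545) + (-0.03233) + (-0.34595) + (-0.10966) + (-0.03233) + (-0.17540) + (-0.26250) + (-0.03233) + (-0.34755)) = 1.39349 (working shown to 5 dp, full precision carried).
With S = 9 species, ln S = 2.19722, so J = 1.39349/2.19722 = 0.63420, i.e. 0.634 to 3 decimal places.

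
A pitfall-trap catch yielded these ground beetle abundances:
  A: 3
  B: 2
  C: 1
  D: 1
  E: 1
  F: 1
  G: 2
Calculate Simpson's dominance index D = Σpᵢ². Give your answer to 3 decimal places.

0.174

Total N = 3+2+1+1+1+1+2 = 11, so the proportions are 0.27273, 0.18182, 0.09091, 0.09091, 0.09091, 0.09091, 0.18182 (working shown to 5 dp, full precision carried).
D = 0.27273² + 0.18182² + 0.09091² + 0.09091² + 0.09091² + 0.09091² + 0.18182² = 0.07438 + 0.03306 + 0.00826 + 0.00826 + 0.00826 + 0.00826 + 0.03306 = 0.17355.
To 3 decimal places, D = 0.174.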